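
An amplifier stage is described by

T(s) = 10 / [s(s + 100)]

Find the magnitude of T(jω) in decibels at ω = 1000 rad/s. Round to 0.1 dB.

-100.0 dB

At s = jω = j1000:
pole (s+100): 100 + j1000 → |·| = √(100²+1000²) = √1010000 ≈ 1005, ∠ = arctan(1000/100) ≈ 84.29°
pole at origin: |s| = 1000, ∠ = 90.00° (in denominator)
|T| = 10 / 1.005e+06 ≈ 9.9502e-06
Gain = 20 log₁₀(9.9502e-06) ≈ -100.04 dB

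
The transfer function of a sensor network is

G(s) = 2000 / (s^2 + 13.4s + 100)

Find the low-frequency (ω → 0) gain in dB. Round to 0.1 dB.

26.0 dB

G(0) = 2000 / 100 = 20
20 log₁₀(20) ≈ 26.02 dB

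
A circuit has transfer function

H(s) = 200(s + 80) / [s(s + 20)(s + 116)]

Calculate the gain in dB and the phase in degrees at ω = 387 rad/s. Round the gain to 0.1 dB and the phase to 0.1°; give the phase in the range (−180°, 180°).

-57.7 dB, -172.0°

At s = jω = j387:
zero (s+80): 80 + j387 → |·| = √(80²+387²) = √156169 ≈ 395.18, ∠ = arctan(387/80) ≈ 78.32°
pole (s+20): 20 + j387 → |·| = √(20²+387²) = √150169 ≈ 387.52, ∠ = arctan(387/20) ≈ 87.04°
pole (s+116): 116 + j387 → |·| = √(116²+387²) = √163225 ≈ 404.01, ∠ = arctan(387/116) ≈ 73.31°
pole at origin: |s| = 387, ∠ = 90.00° (in denominator)
|H| = 200 · 395.18 / 6.0589e+07 ≈ 0.0013045
Gain = 20 log₁₀(0.0013045) ≈ -57.69 dB
∠H = 78.32° − 250.35° = -172.03°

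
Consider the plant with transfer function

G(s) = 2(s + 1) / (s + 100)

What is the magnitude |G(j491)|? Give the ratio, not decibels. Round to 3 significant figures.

1.96

At s = jω = j491:
zero (s+1): 1 + j491 → |·| = √(1²+491²) = √241082 ≈ 491, ∠ = arctan(491/1) ≈ 89.88°
pole (s+100): 100 + j491 → |·| = √(100²+491²) = √251081 ≈ 501.08, ∠ = arctan(491/100) ≈ 78.49°
|G| = 2 · 491 / 501.08 ≈ 1.9598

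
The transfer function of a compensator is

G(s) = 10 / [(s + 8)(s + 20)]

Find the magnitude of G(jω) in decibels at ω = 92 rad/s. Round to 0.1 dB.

-58.8 dB

At s = jω = j92:
pole (s+8): 8 + j92 → |·| = √(8²+92²) = √8528 ≈ 92.347, ∠ = arctan(92/8) ≈ 85.03°
pole (s+20): 20 + j92 → |·| = √(20²+92²) = √8864 ≈ 94.149, ∠ = arctan(92/20) ≈ 77.74°
|G| = 10 / 8694.4 ≈ 0.0011502
Gain = 20 log₁₀(0.0011502) ≈ -58.78 dB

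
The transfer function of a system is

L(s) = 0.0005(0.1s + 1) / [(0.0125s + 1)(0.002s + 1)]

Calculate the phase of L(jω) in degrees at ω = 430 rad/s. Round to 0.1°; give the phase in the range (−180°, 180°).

-31.5°

At ω = 430 rad/s:
zero (1 + j430·0.1) = 1 + j43 → |·| ≈ 43.012, ∠ ≈ 88.67°
pole (1 + j430·0.0125) = 1 + j5.375 → |·| ≈ 5.4672, ∠ ≈ 79.46°
pole (1 + j430·0.002) = 1 + j0.86 → |·| ≈ 1.3189, ∠ ≈ 40.70°
∠L = (88.67°) − (79.46° + 40.70°) = -31.49°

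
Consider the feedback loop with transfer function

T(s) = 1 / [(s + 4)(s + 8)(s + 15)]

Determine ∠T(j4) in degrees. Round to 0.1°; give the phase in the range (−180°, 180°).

-86.5°

At s = jω = j4:
pole (s+4): 4 + j4 → |·| = √(4²+4²) = √32 ≈ 5.6569, ∠ = arctan(4/4) ≈ 45.00°
pole (s+8): 8 + j4 → |·| = √(8²+4²) = √80 ≈ 8.9443, ∠ = arctan(4/8) ≈ 26.57°
pole (s+15): 15 + j4 → |·| = √(15²+4²) = √241 ≈ 15.524, ∠ = arctan(4/15) ≈ 14.93°
∠T = 0.00° − 86.50° = -86.50°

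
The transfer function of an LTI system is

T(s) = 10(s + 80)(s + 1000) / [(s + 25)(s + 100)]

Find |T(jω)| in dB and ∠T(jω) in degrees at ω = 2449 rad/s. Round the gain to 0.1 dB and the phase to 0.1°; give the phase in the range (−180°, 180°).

20.7 dB, -21.2°

At s = jω = j2449:
zero (s+80): 80 + j2449 → |·| = √(80²+2449²) = √6004001 ≈ 2450.3, ∠ = arctan(2449/80) ≈ 88.13°
zero (s+1000): 1000 + j2449 → |·| = √(1000²+2449²) = √6997601 ≈ 2645.3, ∠ = arctan(2449/1000) ≈ 67.79°
pole (s+25): 25 + j2449 → |·| = √(25²+2449²) = √5998226 ≈ 2449.1, ∠ = arctan(2449/25) ≈ 89.42°
pole (s+100): 100 + j2449 → |·| = √(100²+2449²) = √6007601 ≈ 2451, ∠ = arctan(2449/100) ≈ 87.66°
|T| = 10 · 6.4818e+06 / 6.0027e+06 ≈ 10.798
Gain = 20 log₁₀(10.798) ≈ 20.67 dB
∠T = 155.92° − 177.08° = -21.16°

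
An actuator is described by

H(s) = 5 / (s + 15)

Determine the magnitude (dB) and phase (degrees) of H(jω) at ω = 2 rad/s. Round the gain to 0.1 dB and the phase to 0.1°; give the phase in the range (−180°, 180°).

At s = jω = j2:
pole (s+15): 15 + j2 → |·| = √(15²+2²) = √229 ≈ 15.133, ∠ = arctan(2/15) ≈ 7.59°
|H| = 5 / 15.133 ≈ 0.3304
Gain = 20 log₁₀(0.3304) ≈ -9.62 dB
∠H = 0.00° − 7.59° = -7.59°

-9.6 dB, -7.6°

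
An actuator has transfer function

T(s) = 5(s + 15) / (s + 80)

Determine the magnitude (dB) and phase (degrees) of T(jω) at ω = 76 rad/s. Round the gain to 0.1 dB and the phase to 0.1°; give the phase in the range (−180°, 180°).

At s = jω = j76:
zero (s+15): 15 + j76 → |·| = √(15²+76²) = √6001 ≈ 77.466, ∠ = arctan(76/15) ≈ 78.84°
pole (s+80): 80 + j76 → |·| = √(80²+76²) = √12176 ≈ 110.34, ∠ = arctan(76/80) ≈ 43.53°
|T| = 5 · 77.466 / 110.34 ≈ 3.5103
Gain = 20 log₁₀(3.5103) ≈ 10.91 dB
∠T = 78.84° − 43.53° = 35.31°

10.9 dB, 35.3°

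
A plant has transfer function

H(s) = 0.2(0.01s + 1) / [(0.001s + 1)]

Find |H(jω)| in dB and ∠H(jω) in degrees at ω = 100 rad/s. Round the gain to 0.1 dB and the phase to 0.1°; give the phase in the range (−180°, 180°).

-11.0 dB, 39.3°

At ω = 100 rad/s:
zero (1 + j100·0.01) = 1 + j1 → |·| ≈ 1.4142, ∠ ≈ 45.00°
pole (1 + j100·0.001) = 1 + j0.1 → |·| ≈ 1.005, ∠ ≈ 5.71°
|H| = 0.2 · 1.4142 / (1.005) ≈ 0.28143
Gain = 20 log₁₀(0.28143) ≈ -11.01 dB
∠H = (45.00°) − (5.71°) = 39.29°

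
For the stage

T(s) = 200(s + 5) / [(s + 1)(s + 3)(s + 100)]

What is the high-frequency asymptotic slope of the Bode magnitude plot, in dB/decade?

Each pole contributes −20 dB/decade at high frequency; each zero contributes +20 dB/decade.
Net: 1 zero(s) − 3 pole(s) → -40 dB/decade.

-40 dB/decade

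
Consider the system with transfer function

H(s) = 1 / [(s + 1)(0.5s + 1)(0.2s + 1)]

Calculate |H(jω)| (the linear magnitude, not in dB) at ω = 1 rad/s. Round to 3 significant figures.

At ω = 1 rad/s:
pole (1 + j1·1) = 1 + j1 → |·| ≈ 1.4142, ∠ ≈ 45.00°
pole (1 + j1·0.5) = 1 + j0.5 → |·| ≈ 1.118, ∠ ≈ 26.57°
pole (1 + j1·0.2) = 1 + j0.2 → |·| ≈ 1.0198, ∠ ≈ 11.31°
|H| = 1 · 1 / (1.4142 · 1.118 · 1.0198) ≈ 0.6202

0.620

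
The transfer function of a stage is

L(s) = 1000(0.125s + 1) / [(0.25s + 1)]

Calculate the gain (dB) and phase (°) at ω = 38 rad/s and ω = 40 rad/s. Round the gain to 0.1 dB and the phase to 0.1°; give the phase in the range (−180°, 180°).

ω = 38: 54.1 dB, -5.9°; ω = 40: 54.1 dB, -5.6°

At ω = 38 rad/s:
zero (1 + j38·0.125) = 1 + j4.75 → |·| ≈ 4.8541, ∠ ≈ 78.11°
pole (1 + j38·0.25) = 1 + j9.5 → |·| ≈ 9.5525, ∠ ≈ 83.99°
|L| = 1000 · 4.8541 / (9.5525) ≈ 508.15
Gain = 20 log₁₀(508.15) ≈ 54.12 dB
∠L = (78.11°) − (83.99°) = -5.88°

At ω = 40 rad/s:
zero (1 + j40·0.125) = 1 + j5 → |·| ≈ 5.099, ∠ ≈ 78.69°
pole (1 + j40·0.25) = 1 + j10 → |·| ≈ 10.05, ∠ ≈ 84.29°
|L| = 1000 · 5.099 / (10.05) ≈ 507.36
Gain = 20 log₁₀(507.36) ≈ 54.11 dB
∠L = (78.69°) − (84.29°) = -5.60°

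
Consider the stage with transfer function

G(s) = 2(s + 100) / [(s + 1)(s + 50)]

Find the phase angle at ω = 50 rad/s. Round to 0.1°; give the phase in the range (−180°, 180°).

-107.3°

At s = jω = j50:
zero (s+100): 100 + j50 → |·| = √(100²+50²) = √12500 ≈ 111.8, ∠ = arctan(50/100) ≈ 26.57°
pole (s+1): 1 + j50 → |·| = √(1²+50²) = √2501 ≈ 50.01, ∠ = arctan(50/1) ≈ 88.85°
pole (s+50): 50 + j50 → |·| = √(50²+50²) = √5000 ≈ 70.711, ∠ = arctan(50/50) ≈ 45.00°
∠G = 26.57° − 133.85° = -107.28°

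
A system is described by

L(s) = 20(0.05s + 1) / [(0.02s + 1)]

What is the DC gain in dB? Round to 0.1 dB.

26.0 dB

L(0) = 20 · 1 / 1 = 20
20 log₁₀(20) ≈ 26.02 dB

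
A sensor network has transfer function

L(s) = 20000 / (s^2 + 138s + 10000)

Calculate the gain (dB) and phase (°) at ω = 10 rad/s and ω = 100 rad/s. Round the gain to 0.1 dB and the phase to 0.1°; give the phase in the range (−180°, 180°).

At s = jω = j10:
quadratic: (j10)² + 138·j10 + 10000 = 9900 + j1380 → |·| ≈ 9995.7, ∠ ≈ 7.94°
|L| = 20000 / 9995.7 ≈ 2.0009
Gain = 20 log₁₀(2.0009) ≈ 6.02 dB
∠L = 0.00° − 7.94° = -7.94°

At s = jω = j100:
quadratic: (j100)² + 138·j100 + 10000 = 0 + j13800 → |·| ≈ 13800, ∠ ≈ 90.00°
|L| = 20000 / 13800 ≈ 1.4493
Gain = 20 log₁₀(1.4493) ≈ 3.22 dB
∠L = 0.00° − 90.00° = -90.00°

ω = 10: 6.0 dB, -7.9°; ω = 100: 3.2 dB, -90.0°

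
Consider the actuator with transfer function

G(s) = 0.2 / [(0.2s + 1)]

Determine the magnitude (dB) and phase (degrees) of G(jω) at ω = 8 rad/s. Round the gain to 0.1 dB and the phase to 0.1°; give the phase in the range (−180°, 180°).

At ω = 8 rad/s:
pole (1 + j8·0.2) = 1 + j1.6 → |·| ≈ 1.8868, ∠ ≈ 57.99°
|G| = 0.2 · 1 / (1.8868) ≈ 0.106
Gain = 20 log₁₀(0.106) ≈ -19.49 dB
∠G = (0°) − (57.99°) = -57.99°

-19.5 dB, -58.0°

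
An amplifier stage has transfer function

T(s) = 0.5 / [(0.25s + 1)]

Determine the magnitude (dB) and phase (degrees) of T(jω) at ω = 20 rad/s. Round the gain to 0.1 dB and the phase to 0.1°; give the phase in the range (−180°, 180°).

-20.2 dB, -78.7°

At ω = 20 rad/s:
pole (1 + j20·0.25) = 1 + j5 → |·| ≈ 5.099, ∠ ≈ 78.69°
|T| = 0.5 · 1 / (5.099) ≈ 0.098058
Gain = 20 log₁₀(0.098058) ≈ -20.17 dB
∠T = (0°) − (78.69°) = -78.69°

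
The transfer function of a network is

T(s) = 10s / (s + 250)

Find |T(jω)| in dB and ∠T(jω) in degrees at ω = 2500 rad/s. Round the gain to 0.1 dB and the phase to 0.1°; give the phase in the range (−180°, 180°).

20.0 dB, 5.7°

At s = jω = j2500:
zero at origin: s = j2500 → |·| = 2500, ∠ = 90.00°
pole (s+250): 250 + j2500 → |·| = √(250²+2500²) = √6312500 ≈ 2512.5, ∠ = arctan(2500/250) ≈ 84.29°
|T| = 10 · 2500 / 2512.5 ≈ 9.9502
Gain = 20 log₁₀(9.9502) ≈ 19.96 dB
∠T = 90.00° − 84.29° = 5.71°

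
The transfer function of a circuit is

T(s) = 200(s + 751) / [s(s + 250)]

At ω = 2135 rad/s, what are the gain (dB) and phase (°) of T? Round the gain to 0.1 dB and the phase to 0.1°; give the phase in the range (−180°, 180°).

-20.1 dB, -102.7°

At s = jω = j2135:
zero (s+751): 751 + j2135 → |·| = √(751²+2135²) = √5122226 ≈ 2263.2, ∠ = arctan(2135/751) ≈ 70.62°
pole (s+250): 250 + j2135 → |·| = √(250²+2135²) = √4620725 ≈ 2149.6, ∠ = arctan(2135/250) ≈ 83.32°
pole at origin: |s| = 2135, ∠ = 90.00° (in denominator)
|T| = 200 · 2263.2 / 4.5894e+06 ≈ 0.098627
Gain = 20 log₁₀(0.098627) ≈ -20.12 dB
∠T = 70.62° − 173.32° = -102.70°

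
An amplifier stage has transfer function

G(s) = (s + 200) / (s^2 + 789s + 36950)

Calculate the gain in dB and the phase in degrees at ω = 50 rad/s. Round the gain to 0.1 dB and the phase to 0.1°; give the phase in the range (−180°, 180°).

Substitute s = j50:
Numerator: (j50) + 200 = 200 + j50
Denominator: (j50)^2 + 789(j50) + 36950 = 34450 + j39450
|N| = √(200² + 50²) ≈ 206.16, ∠N ≈ 14.04°
|D| = √(34450² + 39450²) ≈ 52375, ∠D ≈ 48.87°
|G| = 206.16 / 52375 ≈ 0.0039362
Gain = 20 log₁₀(0.0039362) ≈ -48.10 dB
∠G = 14.04° − 48.87° = -34.83°

-48.1 dB, -34.8°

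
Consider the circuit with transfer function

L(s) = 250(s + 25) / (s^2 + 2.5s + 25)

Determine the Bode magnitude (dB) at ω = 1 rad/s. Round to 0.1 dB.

48.3 dB

At s = jω = j1:
zero (s+25): 25 + j1 → |·| = √(25²+1²) = √626 ≈ 25.02, ∠ = arctan(1/25) ≈ 2.29°
quadratic: (j1)² + 2.5·j1 + 25 = 24 + j2.5 → |·| ≈ 24.13, ∠ ≈ 5.95°
|L| = 250 · 25.02 / 24.13 ≈ 259.22
Gain = 20 log₁₀(259.22) ≈ 48.27 dB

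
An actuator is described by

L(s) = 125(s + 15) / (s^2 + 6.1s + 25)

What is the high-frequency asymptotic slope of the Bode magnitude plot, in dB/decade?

-20 dB/decade

Each pole contributes −20 dB/decade at high frequency; each zero contributes +20 dB/decade.
Net: 1 zero(s) − 2 pole(s) → -20 dB/decade.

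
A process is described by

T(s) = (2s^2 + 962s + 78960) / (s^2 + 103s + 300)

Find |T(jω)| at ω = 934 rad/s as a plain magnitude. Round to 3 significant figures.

Substitute s = j934:
Numerator: 2(j934)^2 + 962(j934) + 78960 = -1665752 + j898508
Denominator: (j934)^2 + 103(j934) + 300 = -872056 + j96202
|N| = √(1665752² + 898508²) ≈ 1.8926e+06, ∠N ≈ 151.66°
|D| = √(872056² + 96202²) ≈ 8.7735e+05, ∠D ≈ 173.70°
|T| = 1.8926e+06 / 8.7735e+05 ≈ 2.1572

2.16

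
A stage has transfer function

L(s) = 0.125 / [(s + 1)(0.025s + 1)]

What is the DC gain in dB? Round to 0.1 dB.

L(0) = 0.125 · 1 / 1 = 0.125
20 log₁₀(0.125) ≈ -18.06 dB

-18.1 dB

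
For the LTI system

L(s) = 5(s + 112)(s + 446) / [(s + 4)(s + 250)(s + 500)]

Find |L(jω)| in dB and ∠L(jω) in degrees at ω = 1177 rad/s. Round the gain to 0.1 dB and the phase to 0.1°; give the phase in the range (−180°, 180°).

-47.7 dB, -81.0°

At s = jω = j1177:
zero (s+112): 112 + j1177 → |·| = √(112²+1177²) = √1397873 ≈ 1182.3, ∠ = arctan(1177/112) ≈ 84.56°
zero (s+446): 446 + j1177 → |·| = √(446²+1177²) = √1584245 ≈ 1258.7, ∠ = arctan(1177/446) ≈ 69.25°
pole (s+4): 4 + j1177 → |·| = √(4²+1177²) = √1385345 ≈ 1177, ∠ = arctan(1177/4) ≈ 89.81°
pole (s+250): 250 + j1177 → |·| = √(250²+1177²) = √1447829 ≈ 1203.3, ∠ = arctan(1177/250) ≈ 78.01°
pole (s+500): 500 + j1177 → |·| = √(500²+1177²) = √1635329 ≈ 1278.8, ∠ = arctan(1177/500) ≈ 66.98°
|L| = 5 · 1.4882e+06 / 1.8111e+09 ≈ 0.0041086
Gain = 20 log₁₀(0.0041086) ≈ -47.73 dB
∠L = 153.81° − 234.80° = -80.99°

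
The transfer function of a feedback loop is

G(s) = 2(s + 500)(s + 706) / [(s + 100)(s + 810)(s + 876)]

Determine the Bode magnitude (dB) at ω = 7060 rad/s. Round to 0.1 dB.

-71.0 dB

At s = jω = j7060:
zero (s+500): 500 + j7060 → |·| = √(500²+7060²) = √50093600 ≈ 7077.7, ∠ = arctan(7060/500) ≈ 85.95°
zero (s+706): 706 + j7060 → |·| = √(706²+7060²) = √50342036 ≈ 7095.2, ∠ = arctan(7060/706) ≈ 84.29°
pole (s+100): 100 + j7060 → |·| = √(100²+7060²) = √49853600 ≈ 7060.7, ∠ = arctan(7060/100) ≈ 89.19°
pole (s+810): 810 + j7060 → |·| = √(810²+7060²) = √50499700 ≈ 7106.3, ∠ = arctan(7060/810) ≈ 83.46°
pole (s+876): 876 + j7060 → |·| = √(876²+7060²) = √50610976 ≈ 7114.1, ∠ = arctan(7060/876) ≈ 82.93°
|G| = 2 · 5.0218e+07 / 3.5695e+11 ≈ 0.00028137
Gain = 20 log₁₀(0.00028137) ≈ -71.01 dB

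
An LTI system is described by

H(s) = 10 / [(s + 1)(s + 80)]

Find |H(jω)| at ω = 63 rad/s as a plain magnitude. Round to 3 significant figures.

At s = jω = j63:
pole (s+1): 1 + j63 → |·| = √(1²+63²) = √3970 ≈ 63.008, ∠ = arctan(63/1) ≈ 89.09°
pole (s+80): 80 + j63 → |·| = √(80²+63²) = √10369 ≈ 101.83, ∠ = arctan(63/80) ≈ 38.22°
|H| = 10 / 6416.1 ≈ 0.0015586

0.00156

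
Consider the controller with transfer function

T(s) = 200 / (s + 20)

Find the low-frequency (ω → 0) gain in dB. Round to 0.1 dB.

T(0) = 200 / (20) = 10
20 log₁₀(10) ≈ 20.00 dB

20.0 dB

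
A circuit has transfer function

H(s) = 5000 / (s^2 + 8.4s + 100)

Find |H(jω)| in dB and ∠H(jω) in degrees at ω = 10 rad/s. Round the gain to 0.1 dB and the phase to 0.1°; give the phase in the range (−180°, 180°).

At s = jω = j10:
quadratic: (j10)² + 8.4·j10 + 100 = 0 + j84 → |·| ≈ 84, ∠ ≈ 90.00°
|H| = 5000 / 84 ≈ 59.524
Gain = 20 log₁₀(59.524) ≈ 35.49 dB
∠H = 0.00° − 90.00° = -90.00°

35.5 dB, -90.0°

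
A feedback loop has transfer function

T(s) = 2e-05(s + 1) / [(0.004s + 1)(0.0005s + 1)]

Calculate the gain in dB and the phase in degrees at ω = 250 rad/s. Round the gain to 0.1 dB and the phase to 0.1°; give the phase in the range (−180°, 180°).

-49.1 dB, 37.6°

At ω = 250 rad/s:
zero (1 + j250·1) = 1 + j250 → |·| ≈ 250, ∠ ≈ 89.77°
pole (1 + j250·0.004) = 1 + j1 → |·| ≈ 1.4142, ∠ ≈ 45.00°
pole (1 + j250·0.0005) = 1 + j0.125 → |·| ≈ 1.0078, ∠ ≈ 7.13°
|T| = 2e-05 · 250 / (1.4142 · 1.0078) ≈ 0.0035082
Gain = 20 log₁₀(0.0035082) ≈ -49.10 dB
∠T = (89.77°) − (45.00° + 7.13°) = 37.64°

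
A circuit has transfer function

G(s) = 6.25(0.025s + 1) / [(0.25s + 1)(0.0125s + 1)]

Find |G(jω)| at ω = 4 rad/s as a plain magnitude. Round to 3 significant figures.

At ω = 4 rad/s:
zero (1 + j4·0.025) = 1 + j0.1 → |·| ≈ 1.005, ∠ ≈ 5.71°
pole (1 + j4·0.25) = 1 + j1 → |·| ≈ 1.4142, ∠ ≈ 45.00°
pole (1 + j4·0.0125) = 1 + j0.05 → |·| ≈ 1.0012, ∠ ≈ 2.86°
|G| = 6.25 · 1.005 / (1.4142 · 1.0012) ≈ 4.4362

4.44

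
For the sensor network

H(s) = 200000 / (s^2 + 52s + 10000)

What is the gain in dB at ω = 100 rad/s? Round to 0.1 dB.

31.7 dB

At s = jω = j100:
quadratic: (j100)² + 52·j100 + 10000 = 0 + j5200 → |·| ≈ 5200, ∠ ≈ 90.00°
|H| = 200000 / 5200 ≈ 38.462
Gain = 20 log₁₀(38.462) ≈ 31.70 dB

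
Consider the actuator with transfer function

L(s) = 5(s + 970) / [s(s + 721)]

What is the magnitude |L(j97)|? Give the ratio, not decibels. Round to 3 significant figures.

At s = jω = j97:
zero (s+970): 970 + j97 → |·| = √(970²+97²) = √950309 ≈ 974.84, ∠ = arctan(97/970) ≈ 5.71°
pole (s+721): 721 + j97 → |·| = √(721²+97²) = √529250 ≈ 727.5, ∠ = arctan(97/721) ≈ 7.66°
pole at origin: |s| = 97, ∠ = 90.00° (in denominator)
|L| = 5 · 974.84 / 70568 ≈ 0.069071

0.0691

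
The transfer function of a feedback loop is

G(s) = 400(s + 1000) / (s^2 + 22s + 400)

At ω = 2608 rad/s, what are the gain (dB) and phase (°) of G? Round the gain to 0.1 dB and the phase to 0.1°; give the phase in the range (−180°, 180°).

At s = jω = j2608:
zero (s+1000): 1000 + j2608 → |·| = √(1000²+2608²) = √7801664 ≈ 2793.1, ∠ = arctan(2608/1000) ≈ 69.02°
quadratic: (j2608)² + 22·j2608 + 400 = -6801264 + j57376 → |·| ≈ 6.8015e+06, ∠ ≈ 179.52°
|G| = 400 · 2793.1 / 6.8015e+06 ≈ 0.16426
Gain = 20 log₁₀(0.16426) ≈ -15.69 dB
∠G = 69.02° − 179.52° = -110.50°

-15.7 dB, -110.5°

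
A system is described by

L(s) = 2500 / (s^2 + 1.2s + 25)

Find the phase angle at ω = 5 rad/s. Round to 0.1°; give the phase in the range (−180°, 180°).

At s = jω = j5:
quadratic: (j5)² + 1.2·j5 + 25 = 0 + j6 → |·| ≈ 6, ∠ ≈ 90.00°
∠L = 0.00° − 90.00° = -90.00°

-90.0°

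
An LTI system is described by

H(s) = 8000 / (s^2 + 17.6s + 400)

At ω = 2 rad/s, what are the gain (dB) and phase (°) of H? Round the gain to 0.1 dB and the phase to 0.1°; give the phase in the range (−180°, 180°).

26.1 dB, -5.1°

At s = jω = j2:
quadratic: (j2)² + 17.6·j2 + 400 = 396 + j35.2 → |·| ≈ 397.56, ∠ ≈ 5.08°
|H| = 8000 / 397.56 ≈ 20.123
Gain = 20 log₁₀(20.123) ≈ 26.07 dB
∠H = 0.00° − 5.08° = -5.08°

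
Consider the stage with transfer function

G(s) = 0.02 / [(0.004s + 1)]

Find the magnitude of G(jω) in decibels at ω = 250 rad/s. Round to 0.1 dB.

-37.0 dB

At ω = 250 rad/s:
pole (1 + j250·0.004) = 1 + j1 → |·| ≈ 1.4142, ∠ ≈ 45.00°
|G| = 0.02 · 1 / (1.4142) ≈ 0.014142
Gain = 20 log₁₀(0.014142) ≈ -36.99 dB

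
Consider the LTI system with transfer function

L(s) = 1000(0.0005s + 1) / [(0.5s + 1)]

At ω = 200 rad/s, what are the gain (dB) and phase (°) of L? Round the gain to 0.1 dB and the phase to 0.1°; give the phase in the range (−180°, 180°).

At ω = 200 rad/s:
zero (1 + j200·0.0005) = 1 + j0.1 → |·| ≈ 1.005, ∠ ≈ 5.71°
pole (1 + j200·0.5) = 1 + j100 → |·| ≈ 100, ∠ ≈ 89.43°
|L| = 1000 · 1.005 / (100) ≈ 10.05
Gain = 20 log₁₀(10.05) ≈ 20.04 dB
∠L = (5.71°) − (89.43°) = -83.72°

20.0 dB, -83.7°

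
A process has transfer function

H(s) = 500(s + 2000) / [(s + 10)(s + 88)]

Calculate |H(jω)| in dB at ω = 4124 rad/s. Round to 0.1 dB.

At s = jω = j4124:
zero (s+2000): 2000 + j4124 → |·| = √(2000²+4124²) = √21007376 ≈ 4583.4, ∠ = arctan(4124/2000) ≈ 64.13°
pole (s+10): 10 + j4124 → |·| = √(10²+4124²) = √17007476 ≈ 4124, ∠ = arctan(4124/10) ≈ 89.86°
pole (s+88): 88 + j4124 → |·| = √(88²+4124²) = √17015120 ≈ 4124.9, ∠ = arctan(4124/88) ≈ 88.78°
|H| = 500 · 4583.4 / 1.7011e+07 ≈ 0.13472
Gain = 20 log₁₀(0.13472) ≈ -17.41 dB

-17.4 dB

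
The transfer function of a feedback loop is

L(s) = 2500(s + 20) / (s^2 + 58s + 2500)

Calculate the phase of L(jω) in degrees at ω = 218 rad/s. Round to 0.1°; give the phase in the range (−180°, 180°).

-79.6°

At s = jω = j218:
zero (s+20): 20 + j218 → |·| = √(20²+218²) = √47924 ≈ 218.92, ∠ = arctan(218/20) ≈ 84.76°
quadratic: (j218)² + 58·j218 + 2500 = -45024 + j12644 → |·| ≈ 46766, ∠ ≈ 164.31°
∠L = 84.76° − 164.31° = -79.55°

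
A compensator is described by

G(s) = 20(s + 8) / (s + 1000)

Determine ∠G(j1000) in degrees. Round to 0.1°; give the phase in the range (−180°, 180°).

44.5°

At s = jω = j1000:
zero (s+8): 8 + j1000 → |·| = √(8²+1000²) = √1000064 ≈ 1000, ∠ = arctan(1000/8) ≈ 89.54°
pole (s+1000): 1000 + j1000 → |·| = √(1000²+1000²) = √2000000 ≈ 1414.2, ∠ = arctan(1000/1000) ≈ 45.00°
∠G = 89.54° − 45.00° = 44.54°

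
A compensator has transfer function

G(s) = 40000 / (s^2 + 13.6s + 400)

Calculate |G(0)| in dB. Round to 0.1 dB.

G(0) = 40000 / 400 = 100
20 log₁₀(100) ≈ 40.00 dB

40.0 dB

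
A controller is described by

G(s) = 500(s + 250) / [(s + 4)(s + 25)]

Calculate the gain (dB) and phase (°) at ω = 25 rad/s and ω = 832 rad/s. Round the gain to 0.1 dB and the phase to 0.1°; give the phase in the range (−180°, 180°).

At s = jω = j25:
zero (s+250): 250 + j25 → |·| = √(250²+25²) = √63125 ≈ 251.25, ∠ = arctan(25/250) ≈ 5.71°
pole (s+4): 4 + j25 → |·| = √(4²+25²) = √641 ≈ 25.318, ∠ = arctan(25/4) ≈ 80.91°
pole (s+25): 25 + j25 → |·| = √(25²+25²) = √1250 ≈ 35.355, ∠ = arctan(25/25) ≈ 45.00°
|G| = 500 · 251.25 / 895.12 ≈ 140.34
Gain = 20 log₁₀(140.34) ≈ 42.94 dB
∠G = 5.71° − 125.91° = -120.20°

At s = jω = j832:
zero (s+250): 250 + j832 → |·| = √(250²+832²) = √754724 ≈ 868.75, ∠ = arctan(832/250) ≈ 73.28°
pole (s+4): 4 + j832 → |·| = √(4²+832²) = √692240 ≈ 832.01, ∠ = arctan(832/4) ≈ 89.72°
pole (s+25): 25 + j832 → |·| = √(25²+832²) = √692849 ≈ 832.38, ∠ = arctan(832/25) ≈ 88.28°
|G| = 500 · 868.75 / 6.9255e+05 ≈ 0.62721
Gain = 20 log₁₀(0.62721) ≈ -4.05 dB
∠G = 73.28° − 178.00° = -104.72°

ω = 25: 42.9 dB, -120.2°; ω = 832: -4.1 dB, -104.7°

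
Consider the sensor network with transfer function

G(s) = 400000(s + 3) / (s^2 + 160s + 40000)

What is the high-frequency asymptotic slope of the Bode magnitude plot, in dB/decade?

-20 dB/decade

Each pole contributes −20 dB/decade at high frequency; each zero contributes +20 dB/decade.
Net: 1 zero(s) − 2 pole(s) → -20 dB/decade.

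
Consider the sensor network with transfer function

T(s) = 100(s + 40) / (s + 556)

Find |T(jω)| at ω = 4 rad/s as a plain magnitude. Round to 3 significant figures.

At s = jω = j4:
zero (s+40): 40 + j4 → |·| = √(40²+4²) = √1616 ≈ 40.2, ∠ = arctan(4/40) ≈ 5.71°
pole (s+556): 556 + j4 → |·| = √(556²+4²) = √309152 ≈ 556.01, ∠ = arctan(4/556) ≈ 0.41°
|T| = 100 · 40.2 / 556.01 ≈ 7.2301

7.23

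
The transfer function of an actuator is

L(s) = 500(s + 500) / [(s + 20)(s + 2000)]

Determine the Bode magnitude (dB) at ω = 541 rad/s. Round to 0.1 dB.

-9.7 dB

At s = jω = j541:
zero (s+500): 500 + j541 → |·| = √(500²+541²) = √542681 ≈ 736.67, ∠ = arctan(541/500) ≈ 47.26°
pole (s+20): 20 + j541 → |·| = √(20²+541²) = √293081 ≈ 541.37, ∠ = arctan(541/20) ≈ 87.88°
pole (s+2000): 2000 + j541 → |·| = √(2000²+541²) = √4292681 ≈ 2071.9, ∠ = arctan(541/2000) ≈ 15.14°
|L| = 500 · 736.67 / 1.1217e+06 ≈ 0.32837
Gain = 20 log₁₀(0.32837) ≈ -9.67 dB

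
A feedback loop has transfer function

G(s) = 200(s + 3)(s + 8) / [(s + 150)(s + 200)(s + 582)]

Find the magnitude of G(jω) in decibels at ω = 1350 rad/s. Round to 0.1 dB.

At s = jω = j1350:
zero (s+3): 3 + j1350 → |·| = √(3²+1350²) = √1822509 ≈ 1350, ∠ = arctan(1350/3) ≈ 89.87°
zero (s+8): 8 + j1350 → |·| = √(8²+1350²) = √1822564 ≈ 1350, ∠ = arctan(1350/8) ≈ 89.66°
pole (s+150): 150 + j1350 → |·| = √(150²+1350²) = √1845000 ≈ 1358.3, ∠ = arctan(1350/150) ≈ 83.66°
pole (s+200): 200 + j1350 → |·| = √(200²+1350²) = √1862500 ≈ 1364.7, ∠ = arctan(1350/200) ≈ 81.57°
pole (s+582): 582 + j1350 → |·| = √(582²+1350²) = √2161224 ≈ 1470.1, ∠ = arctan(1350/582) ≈ 66.68°
|G| = 200 · 1.8225e+06 / 2.7251e+09 ≈ 0.13376
Gain = 20 log₁₀(0.13376) ≈ -17.47 dB

-17.5 dB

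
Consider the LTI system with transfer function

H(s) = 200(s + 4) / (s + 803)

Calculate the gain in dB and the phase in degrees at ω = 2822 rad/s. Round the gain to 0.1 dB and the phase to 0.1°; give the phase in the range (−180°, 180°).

At s = jω = j2822:
zero (s+4): 4 + j2822 → |·| = √(4²+2822²) = √7963700 ≈ 2822, ∠ = arctan(2822/4) ≈ 89.92°
pole (s+803): 803 + j2822 → |·| = √(803²+2822²) = √8608493 ≈ 2934, ∠ = arctan(2822/803) ≈ 74.12°
|H| = 200 · 2822 / 2934 ≈ 192.37
Gain = 20 log₁₀(192.37) ≈ 45.68 dB
∠H = 89.92° − 74.12° = 15.80°

45.7 dB, 15.8°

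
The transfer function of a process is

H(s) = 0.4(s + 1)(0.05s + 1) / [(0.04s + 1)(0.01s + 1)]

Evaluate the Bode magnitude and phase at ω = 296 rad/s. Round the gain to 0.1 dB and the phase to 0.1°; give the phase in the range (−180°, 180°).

At ω = 296 rad/s:
zero (1 + j296·1) = 1 + j296 → |·| ≈ 296, ∠ ≈ 89.81°
zero (1 + j296·0.05) = 1 + j14.8 → |·| ≈ 14.834, ∠ ≈ 86.13°
pole (1 + j296·0.04) = 1 + j11.84 → |·| ≈ 11.882, ∠ ≈ 85.17°
pole (1 + j296·0.01) = 1 + j2.96 → |·| ≈ 3.1244, ∠ ≈ 71.33°
|H| = 0.4 · 296 · 14.834 / (11.882 · 3.1244) ≈ 47.31
Gain = 20 log₁₀(47.31) ≈ 33.50 dB
∠H = (89.81° + 86.13°) − (85.17° + 71.33°) = 19.44°

33.5 dB, 19.4°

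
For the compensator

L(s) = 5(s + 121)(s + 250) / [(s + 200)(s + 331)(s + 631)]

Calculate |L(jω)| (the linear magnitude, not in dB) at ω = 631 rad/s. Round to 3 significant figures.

0.00518

At s = jω = j631:
zero (s+121): 121 + j631 → |·| = √(121²+631²) = √412802 ≈ 642.5, ∠ = arctan(631/121) ≈ 79.14°
zero (s+250): 250 + j631 → |·| = √(250²+631²) = √460661 ≈ 678.72, ∠ = arctan(631/250) ≈ 68.39°
pole (s+200): 200 + j631 → |·| = √(200²+631²) = √438161 ≈ 661.94, ∠ = arctan(631/200) ≈ 72.41°
pole (s+331): 331 + j631 → |·| = √(331²+631²) = √507722 ≈ 712.55, ∠ = arctan(631/331) ≈ 62.32°
pole (s+631): 631 + j631 → |·| = √(631²+631²) = √796322 ≈ 892.37, ∠ = arctan(631/631) ≈ 45.00°
|L| = 5 · 4.3608e+05 / 4.209e+08 ≈ 0.0051803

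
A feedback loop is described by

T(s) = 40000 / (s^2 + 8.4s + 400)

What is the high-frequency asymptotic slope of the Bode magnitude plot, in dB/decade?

-40 dB/decade

Each pole contributes −20 dB/decade at high frequency; each zero contributes +20 dB/decade.
Net: 0 zero(s) − 2 pole(s) → -40 dB/decade.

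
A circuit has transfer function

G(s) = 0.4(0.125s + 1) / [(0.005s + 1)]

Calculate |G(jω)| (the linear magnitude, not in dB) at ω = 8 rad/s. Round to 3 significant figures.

At ω = 8 rad/s:
zero (1 + j8·0.125) = 1 + j1 → |·| ≈ 1.4142, ∠ ≈ 45.00°
pole (1 + j8·0.005) = 1 + j0.04 → |·| ≈ 1.0008, ∠ ≈ 2.29°
|G| = 0.4 · 1.4142 / (1.0008) ≈ 0.56523

0.565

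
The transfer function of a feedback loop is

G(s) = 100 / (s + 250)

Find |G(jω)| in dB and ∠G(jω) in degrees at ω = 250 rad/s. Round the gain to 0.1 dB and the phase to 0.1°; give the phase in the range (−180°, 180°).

-11.0 dB, -45.0°

Substitute s = j250:
Numerator: 100 = 100 + j0
Denominator: (j250) + 250 = 250 + j250
|N| = √(100² + 0²) ≈ 100, ∠N ≈ 0.00°
|D| = √(250² + 250²) ≈ 353.55, ∠D ≈ 45.00°
|G| = 100 / 353.55 ≈ 0.28285
Gain = 20 log₁₀(0.28285) ≈ -10.97 dB
∠G = 0.00° − 45.00° = -45.00°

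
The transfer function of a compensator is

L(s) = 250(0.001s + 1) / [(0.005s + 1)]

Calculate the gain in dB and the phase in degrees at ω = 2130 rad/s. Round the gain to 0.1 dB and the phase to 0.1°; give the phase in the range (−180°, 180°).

At ω = 2130 rad/s:
zero (1 + j2130·0.001) = 1 + j2.13 → |·| ≈ 2.3531, ∠ ≈ 64.85°
pole (1 + j2130·0.005) = 1 + j10.65 → |·| ≈ 10.697, ∠ ≈ 84.64°
|L| = 250 · 2.3531 / (10.697) ≈ 54.994
Gain = 20 log₁₀(54.994) ≈ 34.81 dB
∠L = (64.85°) − (84.64°) = -19.79°

34.8 dB, -19.8°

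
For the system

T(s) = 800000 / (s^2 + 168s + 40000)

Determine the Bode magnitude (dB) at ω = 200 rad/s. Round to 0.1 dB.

At s = jω = j200:
quadratic: (j200)² + 168·j200 + 40000 = 0 + j33600 → |·| ≈ 33600, ∠ ≈ 90.00°
|T| = 800000 / 33600 ≈ 23.81
Gain = 20 log₁₀(23.81) ≈ 27.54 dB

27.5 dB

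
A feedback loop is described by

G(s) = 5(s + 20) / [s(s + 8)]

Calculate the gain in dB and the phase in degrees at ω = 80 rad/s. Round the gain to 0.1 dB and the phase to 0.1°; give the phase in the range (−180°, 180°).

At s = jω = j80:
zero (s+20): 20 + j80 → |·| = √(20²+80²) = √6800 ≈ 82.462, ∠ = arctan(80/20) ≈ 75.96°
pole (s+8): 8 + j80 → |·| = √(8²+80²) = √6464 ≈ 80.399, ∠ = arctan(80/8) ≈ 84.29°
pole at origin: |s| = 80, ∠ = 90.00° (in denominator)
|G| = 5 · 82.462 / 6431.9 ≈ 0.064104
Gain = 20 log₁₀(0.064104) ≈ -23.86 dB
∠G = 75.96° − 174.29° = -98.33°

-23.9 dB, -98.3°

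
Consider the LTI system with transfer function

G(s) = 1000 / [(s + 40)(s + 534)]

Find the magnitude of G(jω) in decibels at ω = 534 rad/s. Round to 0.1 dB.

At s = jω = j534:
pole (s+40): 40 + j534 → |·| = √(40²+534²) = √286756 ≈ 535.5, ∠ = arctan(534/40) ≈ 85.72°
pole (s+534): 534 + j534 → |·| = √(534²+534²) = √570312 ≈ 755.19, ∠ = arctan(534/534) ≈ 45.00°
|G| = 1000 / 4.044e+05 ≈ 0.0024728
Gain = 20 log₁₀(0.0024728) ≈ -52.14 dB

-52.1 dB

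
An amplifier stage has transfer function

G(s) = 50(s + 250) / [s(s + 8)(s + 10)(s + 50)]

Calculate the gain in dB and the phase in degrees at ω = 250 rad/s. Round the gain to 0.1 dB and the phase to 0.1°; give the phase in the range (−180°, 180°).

At s = jω = j250:
zero (s+250): 250 + j250 → |·| = √(250²+250²) = √125000 ≈ 353.55, ∠ = arctan(250/250) ≈ 45.00°
pole (s+8): 8 + j250 → |·| = √(8²+250²) = √62564 ≈ 250.13, ∠ = arctan(250/8) ≈ 88.17°
pole (s+10): 10 + j250 → |·| = √(10²+250²) = √62600 ≈ 250.2, ∠ = arctan(250/10) ≈ 87.71°
pole (s+50): 50 + j250 → |·| = √(50²+250²) = √65000 ≈ 254.95, ∠ = arctan(250/50) ≈ 78.69°
pole at origin: |s| = 250, ∠ = 90.00° (in denominator)
|G| = 50 · 353.55 / 3.9889e+09 ≈ 4.4317e-06
Gain = 20 log₁₀(4.4317e-06) ≈ -107.07 dB
∠G = 45.00° − 344.57° = -299.57° ≡ 60.43° (principal value)

-107.1 dB, 60.4°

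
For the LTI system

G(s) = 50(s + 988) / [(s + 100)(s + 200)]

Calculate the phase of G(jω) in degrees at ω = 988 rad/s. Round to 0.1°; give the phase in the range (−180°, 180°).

-117.8°

At s = jω = j988:
zero (s+988): 988 + j988 → |·| = √(988²+988²) = √1952288 ≈ 1397.2, ∠ = arctan(988/988) ≈ 45.00°
pole (s+100): 100 + j988 → |·| = √(100²+988²) = √986144 ≈ 993.05, ∠ = arctan(988/100) ≈ 84.22°
pole (s+200): 200 + j988 → |·| = √(200²+988²) = √1016144 ≈ 1008, ∠ = arctan(988/200) ≈ 78.56°
∠G = 45.00° − 162.78° = -117.78°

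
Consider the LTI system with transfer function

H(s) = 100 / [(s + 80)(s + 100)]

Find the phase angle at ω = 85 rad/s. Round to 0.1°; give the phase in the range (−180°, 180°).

At s = jω = j85:
pole (s+80): 80 + j85 → |·| = √(80²+85²) = √13625 ≈ 116.73, ∠ = arctan(85/80) ≈ 46.74°
pole (s+100): 100 + j85 → |·| = √(100²+85²) = √17225 ≈ 131.24, ∠ = arctan(85/100) ≈ 40.36°
∠H = 0.00° − 87.10° = -87.10°

-87.1°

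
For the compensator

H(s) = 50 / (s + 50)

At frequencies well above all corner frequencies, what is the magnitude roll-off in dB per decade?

-20 dB/decade

Each pole contributes −20 dB/decade at high frequency; each zero contributes +20 dB/decade.
Net: 0 zero(s) − 1 pole(s) → -20 dB/decade.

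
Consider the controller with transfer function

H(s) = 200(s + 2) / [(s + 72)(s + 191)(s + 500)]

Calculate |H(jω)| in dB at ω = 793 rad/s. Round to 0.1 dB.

-71.7 dB

At s = jω = j793:
zero (s+2): 2 + j793 → |·| = √(2²+793²) = √628853 ≈ 793, ∠ = arctan(793/2) ≈ 89.86°
pole (s+72): 72 + j793 → |·| = √(72²+793²) = √634033 ≈ 796.26, ∠ = arctan(793/72) ≈ 84.81°
pole (s+191): 191 + j793 → |·| = √(191²+793²) = √665330 ≈ 815.68, ∠ = arctan(793/191) ≈ 76.46°
pole (s+500): 500 + j793 → |·| = √(500²+793²) = √878849 ≈ 937.47, ∠ = arctan(793/500) ≈ 57.77°
|H| = 200 · 793 / 6.0888e+08 ≈ 0.00026048
Gain = 20 log₁₀(0.00026048) ≈ -71.68 dB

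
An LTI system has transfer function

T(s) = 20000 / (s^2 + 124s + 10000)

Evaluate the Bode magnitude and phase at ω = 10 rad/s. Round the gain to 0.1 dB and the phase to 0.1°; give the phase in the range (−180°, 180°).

6.0 dB, -7.1°

At s = jω = j10:
quadratic: (j10)² + 124·j10 + 10000 = 9900 + j1240 → |·| ≈ 9977.4, ∠ ≈ 7.14°
|T| = 20000 / 9977.4 ≈ 2.0045
Gain = 20 log₁₀(2.0045) ≈ 6.04 dB
∠T = 0.00° − 7.14° = -7.14°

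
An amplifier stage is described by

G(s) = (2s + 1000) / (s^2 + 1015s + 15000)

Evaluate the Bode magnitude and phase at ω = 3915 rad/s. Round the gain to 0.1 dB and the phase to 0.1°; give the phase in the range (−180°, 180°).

Substitute s = j3915:
Numerator: 2(j3915) + 1000 = 1000 + j7830
Denominator: (j3915)^2 + 1015(j3915) + 15000 = -15312225 + j3973725
|N| = √(1000² + 7830²) ≈ 7893.6, ∠N ≈ 82.72°
|D| = √(15312225² + 3973725²) ≈ 1.5819e+07, ∠D ≈ 165.45°
|G| = 7893.6 / 1.5819e+07 ≈ 0.00049899
Gain = 20 log₁₀(0.00049899) ≈ -66.04 dB
∠G = 82.72° − 165.45° = -82.73°

-66.0 dB, -82.7°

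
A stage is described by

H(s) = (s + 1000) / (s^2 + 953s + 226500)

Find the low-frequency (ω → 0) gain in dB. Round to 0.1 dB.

H(0) = 1000 / 226500 ≈ 0.004415
20 log₁₀(0.004415) ≈ -47.10 dB

-47.1 dB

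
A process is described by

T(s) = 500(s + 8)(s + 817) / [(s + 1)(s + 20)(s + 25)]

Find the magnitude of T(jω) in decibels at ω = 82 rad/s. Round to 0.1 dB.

At s = jω = j82:
zero (s+8): 8 + j82 → |·| = √(8²+82²) = √6788 ≈ 82.389, ∠ = arctan(82/8) ≈ 84.43°
zero (s+817): 817 + j82 → |·| = √(817²+82²) = √674213 ≈ 821.1, ∠ = arctan(82/817) ≈ 5.73°
pole (s+1): 1 + j82 → |·| = √(1²+82²) = √6725 ≈ 82.006, ∠ = arctan(82/1) ≈ 89.30°
pole (s+20): 20 + j82 → |·| = √(20²+82²) = √7124 ≈ 84.404, ∠ = arctan(82/20) ≈ 76.29°
pole (s+25): 25 + j82 → |·| = √(25²+82²) = √7349 ≈ 85.726, ∠ = arctan(82/25) ≈ 73.04°
|T| = 500 · 67650 / 5.9336e+05 ≈ 57.006
Gain = 20 log₁₀(57.006) ≈ 35.12 dB

35.1 dB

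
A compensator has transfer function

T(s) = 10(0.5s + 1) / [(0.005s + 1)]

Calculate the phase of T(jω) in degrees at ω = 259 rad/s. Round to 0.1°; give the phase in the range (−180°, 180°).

37.2°

At ω = 259 rad/s:
zero (1 + j259·0.5) = 1 + j129.5 → |·| ≈ 129.5, ∠ ≈ 89.56°
pole (1 + j259·0.005) = 1 + j1.295 → |·| ≈ 1.6362, ∠ ≈ 52.32°
∠T = (89.56°) − (52.32°) = 37.24°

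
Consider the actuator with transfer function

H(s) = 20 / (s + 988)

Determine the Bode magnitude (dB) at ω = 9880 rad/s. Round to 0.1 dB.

-53.9 dB

At s = jω = j9880:
pole (s+988): 988 + j9880 → |·| = √(988²+9880²) = √98590544 ≈ 9929.3, ∠ = arctan(9880/988) ≈ 84.29°
|H| = 20 / 9929.3 ≈ 0.0020142
Gain = 20 log₁₀(0.0020142) ≈ -53.92 dB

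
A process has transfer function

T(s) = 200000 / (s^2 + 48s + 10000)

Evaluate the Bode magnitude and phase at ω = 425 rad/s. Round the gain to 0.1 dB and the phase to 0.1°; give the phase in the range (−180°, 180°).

1.3 dB, -173.2°

At s = jω = j425:
quadratic: (j425)² + 48·j425 + 10000 = -170625 + j20400 → |·| ≈ 1.7184e+05, ∠ ≈ 173.18°
|T| = 200000 / 1.7184e+05 ≈ 1.1639
Gain = 20 log₁₀(1.1639) ≈ 1.32 dB
∠T = 0.00° − 173.18° = -173.18°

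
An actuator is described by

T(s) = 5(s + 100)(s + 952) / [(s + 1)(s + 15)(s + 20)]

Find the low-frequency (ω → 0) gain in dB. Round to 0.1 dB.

64.0 dB

T(0) = 5·100·952 / (1·15·20) ≈ 1586.7
20 log₁₀(1586.7) ≈ 64.01 dB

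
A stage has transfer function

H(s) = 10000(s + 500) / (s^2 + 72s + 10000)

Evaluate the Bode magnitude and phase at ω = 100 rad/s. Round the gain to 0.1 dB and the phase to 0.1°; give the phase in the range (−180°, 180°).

At s = jω = j100:
zero (s+500): 500 + j100 → |·| = √(500²+100²) = √260000 ≈ 509.9, ∠ = arctan(100/500) ≈ 11.31°
quadratic: (j100)² + 72·j100 + 10000 = 0 + j7200 → |·| ≈ 7200, ∠ ≈ 90.00°
|H| = 10000 · 509.9 / 7200 ≈ 708.19
Gain = 20 log₁₀(708.19) ≈ 57.00 dB
∠H = 11.31° − 90.00° = -78.69°

57.0 dB, -78.7°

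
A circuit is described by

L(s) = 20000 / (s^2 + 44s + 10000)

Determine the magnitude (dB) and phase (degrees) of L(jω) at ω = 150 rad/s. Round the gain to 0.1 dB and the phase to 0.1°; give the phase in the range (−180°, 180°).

At s = jω = j150:
quadratic: (j150)² + 44·j150 + 10000 = -12500 + j6600 → |·| ≈ 14135, ∠ ≈ 152.17°
|L| = 20000 / 14135 ≈ 1.4149
Gain = 20 log₁₀(1.4149) ≈ 3.01 dB
∠L = 0.00° − 152.17° = -152.17°

3.0 dB, -152.2°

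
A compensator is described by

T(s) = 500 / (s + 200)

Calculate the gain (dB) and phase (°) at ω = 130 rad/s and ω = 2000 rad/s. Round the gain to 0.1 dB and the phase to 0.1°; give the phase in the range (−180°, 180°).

Substitute s = j130:
Numerator: 500 = 500 + j0
Denominator: (j130) + 200 = 200 + j130
|N| = √(500² + 0²) ≈ 500, ∠N ≈ 0.00°
|D| = √(200² + 130²) ≈ 238.54, ∠D ≈ 33.02°
|T| = 500 / 238.54 ≈ 2.0961
Gain = 20 log₁₀(2.0961) ≈ 6.43 dB
∠T = 0.00° − 33.02° = -33.02°

Substitute s = j2000:
Numerator: 500 = 500 + j0
Denominator: (j2000) + 200 = 200 + j2000
|N| = √(500² + 0²) ≈ 500, ∠N ≈ 0.00°
|D| = √(200² + 2000²) ≈ 2010, ∠D ≈ 84.29°
|T| = 500 / 2010 ≈ 0.24876
Gain = 20 log₁₀(0.24876) ≈ -12.08 dB
∠T = 0.00° − 84.29° = -84.29°

ω = 130: 6.4 dB, -33.0°; ω = 2000: -12.1 dB, -84.3°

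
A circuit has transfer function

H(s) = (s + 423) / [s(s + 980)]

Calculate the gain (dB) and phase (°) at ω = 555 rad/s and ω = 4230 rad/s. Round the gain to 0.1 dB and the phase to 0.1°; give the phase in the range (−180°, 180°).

ω = 555: -59.0 dB, -66.8°; ω = 4230: -72.7 dB, -82.7°

At s = jω = j555:
zero (s+423): 423 + j555 → |·| = √(423²+555²) = √486954 ≈ 697.82, ∠ = arctan(555/423) ≈ 52.69°
pole (s+980): 980 + j555 → |·| = √(980²+555²) = √1268425 ≈ 1126.2, ∠ = arctan(555/980) ≈ 29.52°
pole at origin: |s| = 555, ∠ = 90.00° (in denominator)
|H| = 1 · 697.82 / 6.2504e+05 ≈ 0.0011164
Gain = 20 log₁₀(0.0011164) ≈ -59.04 dB
∠H = 52.69° − 119.52° = -66.83°

At s = jω = j4230:
zero (s+423): 423 + j4230 → |·| = √(423²+4230²) = √18071829 ≈ 4251.1, ∠ = arctan(4230/423) ≈ 84.29°
pole (s+980): 980 + j4230 → |·| = √(980²+4230²) = √18853300 ≈ 4342, ∠ = arctan(4230/980) ≈ 76.96°
pole at origin: |s| = 4230, ∠ = 90.00° (in denominator)
|H| = 1 · 4251.1 / 1.8367e+07 ≈ 0.00023145
Gain = 20 log₁₀(0.00023145) ≈ -72.71 dB
∠H = 84.29° − 166.96° = -82.67°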